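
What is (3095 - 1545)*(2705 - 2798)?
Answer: -144150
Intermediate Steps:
(3095 - 1545)*(2705 - 2798) = 1550*(-93) = -144150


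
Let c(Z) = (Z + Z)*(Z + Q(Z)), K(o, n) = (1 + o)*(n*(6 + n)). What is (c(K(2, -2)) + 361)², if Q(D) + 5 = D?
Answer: 8439025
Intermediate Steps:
Q(D) = -5 + D
K(o, n) = n*(1 + o)*(6 + n)
c(Z) = 2*Z*(-5 + 2*Z) (c(Z) = (Z + Z)*(Z + (-5 + Z)) = (2*Z)*(-5 + 2*Z) = 2*Z*(-5 + 2*Z))
(c(K(2, -2)) + 361)² = (2*(-2*(6 - 2 + 6*2 - 2*2))*(-5 + 2*(-2*(6 - 2 + 6*2 - 2*2))) + 361)² = (2*(-2*(6 - 2 + 12 - 4))*(-5 + 2*(-2*(6 - 2 + 12 - 4))) + 361)² = (2*(-2*12)*(-5 + 2*(-2*12)) + 361)² = (2*(-24)*(-5 + 2*(-24)) + 361)² = (2*(-24)*(-5 - 48) + 361)² = (2*(-24)*(-53) + 361)² = (2544 + 361)² = 2905² = 8439025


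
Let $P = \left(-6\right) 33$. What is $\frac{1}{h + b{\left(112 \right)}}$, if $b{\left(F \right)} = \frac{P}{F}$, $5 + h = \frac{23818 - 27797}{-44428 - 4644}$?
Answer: $- \frac{343504}{2296933} \approx -0.14955$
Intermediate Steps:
$P = -198$
$h = - \frac{241381}{49072}$ ($h = -5 + \frac{23818 - 27797}{-44428 - 4644} = -5 - \frac{3979}{-49072} = -5 - - \frac{3979}{49072} = -5 + \frac{3979}{49072} = - \frac{241381}{49072} \approx -4.9189$)
$b{\left(F \right)} = - \frac{198}{F}$
$\frac{1}{h + b{\left(112 \right)}} = \frac{1}{- \frac{241381}{49072} - \frac{198}{112}} = \frac{1}{- \frac{241381}{49072} - \frac{99}{56}} = \frac{1}{- \frac{2296933}{343504}} = - \frac{343504}{2296933}$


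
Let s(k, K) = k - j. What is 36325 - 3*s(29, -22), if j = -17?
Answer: 36187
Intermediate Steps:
s(k, K) = 17 + k (s(k, K) = k - 1*(-17) = k + 17 = 17 + k)
36325 - 3*s(29, -22) = 36325 - 3*(17 + 29) = 36325 - 3*46 = 36325 - 1*138 = 36325 - 138 = 36187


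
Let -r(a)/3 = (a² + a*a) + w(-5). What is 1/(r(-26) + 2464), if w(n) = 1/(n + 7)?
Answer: -2/3187 ≈ -0.00062755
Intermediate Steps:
w(n) = 1/(7 + n)
r(a) = -3/2 - 6*a² (r(a) = -3*((a² + a*a) + 1/(7 - 5)) = -3*((a² + a²) + 1/2) = -3*(2*a² + ½) = -3*(½ + 2*a²) = -3/2 - 6*a²)
1/(r(-26) + 2464) = 1/((-3/2 - 6*(-26)²) + 2464) = 1/((-3/2 - 6*676) + 2464) = 1/((-3/2 - 4056) + 2464) = 1/(-8115/2 + 2464) = 1/(-3187/2) = -2/3187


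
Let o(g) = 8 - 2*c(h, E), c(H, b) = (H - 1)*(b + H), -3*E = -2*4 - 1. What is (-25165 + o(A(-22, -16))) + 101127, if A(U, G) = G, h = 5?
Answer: 75906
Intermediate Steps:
E = 3 (E = -(-2*4 - 1)/3 = -(-8 - 1)/3 = -⅓*(-9) = 3)
c(H, b) = (-1 + H)*(H + b)
o(g) = -56 (o(g) = 8 - 2*(5² - 1*5 - 1*3 + 5*3) = 8 - 2*(25 - 5 - 3 + 15) = 8 - 2*32 = 8 - 64 = -56)
(-25165 + o(A(-22, -16))) + 101127 = (-25165 - 56) + 101127 = -25221 + 101127 = 75906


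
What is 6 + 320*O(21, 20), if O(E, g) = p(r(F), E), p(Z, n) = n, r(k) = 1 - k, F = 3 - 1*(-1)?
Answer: 6726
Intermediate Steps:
F = 4 (F = 3 + 1 = 4)
O(E, g) = E
6 + 320*O(21, 20) = 6 + 320*21 = 6 + 6720 = 6726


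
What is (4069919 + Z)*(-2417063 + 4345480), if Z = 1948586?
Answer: 11606187356585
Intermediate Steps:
(4069919 + Z)*(-2417063 + 4345480) = (4069919 + 1948586)*(-2417063 + 4345480) = 6018505*1928417 = 11606187356585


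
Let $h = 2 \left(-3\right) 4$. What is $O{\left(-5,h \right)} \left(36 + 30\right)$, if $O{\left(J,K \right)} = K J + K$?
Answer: $6336$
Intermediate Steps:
$h = -24$ ($h = \left(-6\right) 4 = -24$)
$O{\left(J,K \right)} = K + J K$ ($O{\left(J,K \right)} = J K + K = K + J K$)
$O{\left(-5,h \right)} \left(36 + 30\right) = - 24 \left(1 - 5\right) \left(36 + 30\right) = \left(-24\right) \left(-4\right) 66 = 96 \cdot 66 = 6336$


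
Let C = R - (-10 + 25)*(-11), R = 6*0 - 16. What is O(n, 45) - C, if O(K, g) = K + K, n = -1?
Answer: -151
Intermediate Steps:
O(K, g) = 2*K
R = -16 (R = 0 - 16 = -16)
C = 149 (C = -16 - (-10 + 25)*(-11) = -16 - 15*(-11) = -16 - 1*(-165) = -16 + 165 = 149)
O(n, 45) - C = 2*(-1) - 1*149 = -2 - 149 = -151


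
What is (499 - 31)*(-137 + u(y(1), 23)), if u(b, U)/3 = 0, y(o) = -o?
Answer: -64116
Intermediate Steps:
u(b, U) = 0 (u(b, U) = 3*0 = 0)
(499 - 31)*(-137 + u(y(1), 23)) = (499 - 31)*(-137 + 0) = 468*(-137) = -64116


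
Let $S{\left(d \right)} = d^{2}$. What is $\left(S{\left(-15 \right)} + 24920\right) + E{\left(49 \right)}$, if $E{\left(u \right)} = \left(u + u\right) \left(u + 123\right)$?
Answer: $42001$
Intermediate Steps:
$E{\left(u \right)} = 2 u \left(123 + u\right)$
$\left(S{\left(-15 \right)} + 24920\right) + E{\left(49 \right)} = \left(\left(-15\right)^{2} + 24920\right) + 2 \cdot 49 \left(123 + 49\right) = \left(225 + 24920\right) + 2 \cdot 49 \cdot 172 = 25145 + 16856 = 42001$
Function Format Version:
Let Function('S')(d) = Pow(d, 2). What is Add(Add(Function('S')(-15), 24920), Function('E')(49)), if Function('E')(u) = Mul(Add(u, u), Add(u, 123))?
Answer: 42001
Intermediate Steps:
Function('E')(u) = Mul(2, u, Add(123, u)) (Function('E')(u) = Mul(Mul(2, u), Add(123, u)) = Mul(2, u, Add(123, u)))
Add(Add(Function('S')(-15), 24920), Function('E')(49)) = Add(Add(Pow(-15, 2), 24920), Mul(2, 49, Add(123, 49))) = Add(Add(225, 24920), Mul(2, 49, 172)) = Add(25145, 16856) = 42001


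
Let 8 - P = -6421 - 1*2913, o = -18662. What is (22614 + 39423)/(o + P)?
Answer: -62037/9320 ≈ -6.6563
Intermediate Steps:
P = 9342 (P = 8 - (-6421 - 1*2913) = 8 - (-6421 - 2913) = 8 - 1*(-9334) = 8 + 9334 = 9342)
(22614 + 39423)/(o + P) = (22614 + 39423)/(-18662 + 9342) = 62037/(-9320) = 62037*(-1/9320) = -62037/9320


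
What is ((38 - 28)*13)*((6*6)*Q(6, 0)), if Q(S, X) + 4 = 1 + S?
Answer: 14040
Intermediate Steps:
Q(S, X) = -3 + S (Q(S, X) = -4 + (1 + S) = -3 + S)
((38 - 28)*13)*((6*6)*Q(6, 0)) = ((38 - 28)*13)*((6*6)*(-3 + 6)) = (10*13)*(36*3) = 130*108 = 14040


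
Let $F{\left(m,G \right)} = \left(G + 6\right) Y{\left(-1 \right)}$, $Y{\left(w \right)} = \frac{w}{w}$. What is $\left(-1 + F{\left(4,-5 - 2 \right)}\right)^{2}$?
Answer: $4$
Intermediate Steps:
$Y{\left(w \right)} = 1$
$F{\left(m,G \right)} = 6 + G$ ($F{\left(m,G \right)} = \left(G + 6\right) 1 = \left(6 + G\right) 1 = 6 + G$)
$\left(-1 + F{\left(4,-5 - 2 \right)}\right)^{2} = \left(-1 + \left(6 - 7\right)\right)^{2} = \left(-1 - 1\right)^{2} = \left(-2\right)^{2} = 4$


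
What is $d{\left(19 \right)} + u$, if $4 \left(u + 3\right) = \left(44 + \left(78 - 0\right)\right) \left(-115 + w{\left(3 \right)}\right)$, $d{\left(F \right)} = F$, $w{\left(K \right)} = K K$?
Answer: $-3217$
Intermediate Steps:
$w{\left(K \right)} = K^{2}$
$u = -3236$ ($u = -3 + \frac{\left(44 + \left(78 - 0\right)\right) \left(-115 + 3^{2}\right)}{4} = -3 + \frac{\left(44 + \left(78 + 0\right)\right) \left(-115 + 9\right)}{4} = -3 + \frac{\left(44 + 78\right) \left(-106\right)}{4} = -3 + \frac{122 \left(-106\right)}{4} = -3 + \frac{1}{4} \left(-12932\right) = -3 - 3233 = -3236$)
$d{\left(19 \right)} + u = 19 - 3236 = -3217$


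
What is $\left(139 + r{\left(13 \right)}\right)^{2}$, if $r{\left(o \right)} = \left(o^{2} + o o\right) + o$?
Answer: $240100$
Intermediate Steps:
$r{\left(o \right)} = o + 2 o^{2}$ ($r{\left(o \right)} = \left(o^{2} + o^{2}\right) + o = 2 o^{2} + o = o + 2 o^{2}$)
$\left(139 + r{\left(13 \right)}\right)^{2} = \left(139 + 13 \left(1 + 2 \cdot 13\right)\right)^{2} = \left(139 + 13 \left(1 + 26\right)\right)^{2} = \left(139 + 13 \cdot 27\right)^{2} = \left(139 + 351\right)^{2} = 490^{2} = 240100$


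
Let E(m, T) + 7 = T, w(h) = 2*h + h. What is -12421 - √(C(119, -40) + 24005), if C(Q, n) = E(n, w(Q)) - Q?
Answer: -12421 - 2*√6059 ≈ -12577.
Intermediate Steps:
w(h) = 3*h
E(m, T) = -7 + T
C(Q, n) = -7 + 2*Q (C(Q, n) = (-7 + 3*Q) - Q = -7 + 2*Q)
-12421 - √(C(119, -40) + 24005) = -12421 - √((-7 + 2*119) + 24005) = -12421 - √((-7 + 238) + 24005) = -12421 - √(231 + 24005) = -12421 - √24236 = -12421 - 2*√6059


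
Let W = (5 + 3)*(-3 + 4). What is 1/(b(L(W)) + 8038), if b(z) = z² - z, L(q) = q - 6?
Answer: 1/8040 ≈ 0.00012438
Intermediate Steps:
W = 8 (W = 8*1 = 8)
L(q) = -6 + q
1/(b(L(W)) + 8038) = 1/((-6 + 8)*(-1 + (-6 + 8)) + 8038) = 1/(2*(-1 + 2) + 8038) = 1/(2*1 + 8038) = 1/(2 + 8038) = 1/8040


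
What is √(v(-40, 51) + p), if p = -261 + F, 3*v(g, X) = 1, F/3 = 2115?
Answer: √54759/3 ≈ 78.002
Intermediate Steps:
F = 6345 (F = 3*2115 = 6345)
v(g, X) = ⅓ (v(g, X) = (⅓)*1 = ⅓)
p = 6084 (p = -261 + 6345 = 6084)
√(v(-40, 51) + p) = √(⅓ + 6084) = √(18253/3) = √54759/3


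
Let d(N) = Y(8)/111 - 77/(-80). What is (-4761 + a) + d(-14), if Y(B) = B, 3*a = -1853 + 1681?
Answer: -42777613/8880 ≈ -4817.3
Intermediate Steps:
a = -172/3 (a = (-1853 + 1681)/3 = (1/3)*(-172) = -172/3 ≈ -57.333)
d(N) = 9187/8880 (d(N) = 8/111 - 77/(-80) = 8*(1/111) - 77*(-1/80) = 8/111 + 77/80 = 9187/8880)
(-4761 + a) + d(-14) = (-4761 - 172/3) + 9187/8880 = -14455/3 + 9187/8880 = -42777613/8880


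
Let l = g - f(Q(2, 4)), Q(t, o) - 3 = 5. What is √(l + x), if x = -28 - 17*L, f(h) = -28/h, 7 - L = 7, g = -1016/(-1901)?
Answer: I*√346426834/3802 ≈ 4.8955*I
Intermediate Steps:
Q(t, o) = 8 (Q(t, o) = 3 + 5 = 8)
g = 1016/1901 (g = -1016*(-1/1901) = 1016/1901 ≈ 0.53446)
L = 0 (L = 7 - 1*7 = 7 - 7 = 0)
x = -28 (x = -28 - 17*0 = -28 + 0 = -28)
l = 15339/3802 (l = 1016/1901 - (-28)/8 = 1016/1901 - 1*(-7/2) = 1016/1901 + 7/2 = 15339/3802 ≈ 4.0345)
√(l + x) = √(15339/3802 - 28) = √(-91117/3802) = I*√346426834/3802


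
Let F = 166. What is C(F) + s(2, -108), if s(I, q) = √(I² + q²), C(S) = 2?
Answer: 2 + 2*√2917 ≈ 110.02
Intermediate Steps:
C(F) + s(2, -108) = 2 + √(2² + (-108)²) = 2 + √(4 + 11664) = 2 + √11668 = 2 + 2*√2917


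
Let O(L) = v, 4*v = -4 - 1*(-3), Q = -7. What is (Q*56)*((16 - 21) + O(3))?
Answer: 2058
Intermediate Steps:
v = -¼ (v = (-4 - 1*(-3))/4 = (-4 + 3)/4 = (¼)*(-1) = -¼ ≈ -0.25000)
O(L) = -¼
(Q*56)*((16 - 21) + O(3)) = (-7*56)*((16 - 21) - ¼) = -392*(-5 - ¼) = -392*(-21/4) = 2058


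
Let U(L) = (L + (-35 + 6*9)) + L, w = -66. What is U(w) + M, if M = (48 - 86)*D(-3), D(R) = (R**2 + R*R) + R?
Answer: -683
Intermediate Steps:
U(L) = 19 + 2*L (U(L) = (L + (-35 + 54)) + L = (L + 19) + L = (19 + L) + L = 19 + 2*L)
D(R) = R + 2*R**2 (D(R) = (R**2 + R**2) + R = 2*R**2 + R = R + 2*R**2)
M = -570 (M = (48 - 86)*(-3*(1 + 2*(-3))) = -(-114)*(1 - 6) = -(-114)*(-5) = -38*15 = -570)
U(w) + M = (19 + 2*(-66)) - 570 = (19 - 132) - 570 = -113 - 570 = -683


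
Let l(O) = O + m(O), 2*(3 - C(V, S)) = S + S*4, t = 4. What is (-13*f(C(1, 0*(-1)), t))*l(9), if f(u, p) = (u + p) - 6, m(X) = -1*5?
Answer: -52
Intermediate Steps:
m(X) = -5
C(V, S) = 3 - 5*S/2 (C(V, S) = 3 - (S + S*4)/2 = 3 - (S + 4*S)/2 = 3 - 5*S/2)
l(O) = -5 + O (l(O) = O - 5 = -5 + O)
f(u, p) = -6 + p + u (f(u, p) = (p + u) - 6 = -6 + p + u)
(-13*f(C(1, 0*(-1)), t))*l(9) = (-13*(-6 + 4 + (3 - 0*(-1))))*(-5 + 9) = -13*(-6 + 4 + (3 - 5/2*0))*4 = -13*(-6 + 4 + (3 + 0))*4 = -13*(-6 + 4 + 3)*4 = -13*1*4 = -13*4 = -52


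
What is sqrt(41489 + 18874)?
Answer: 3*sqrt(6707) ≈ 245.69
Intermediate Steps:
sqrt(41489 + 18874) = sqrt(60363) = 3*sqrt(6707)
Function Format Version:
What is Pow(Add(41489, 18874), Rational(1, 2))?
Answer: Mul(3, Pow(6707, Rational(1, 2))) ≈ 245.69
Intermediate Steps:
Pow(Add(41489, 18874), Rational(1, 2)) = Pow(60363, Rational(1, 2)) = Mul(3, Pow(6707, Rational(1, 2)))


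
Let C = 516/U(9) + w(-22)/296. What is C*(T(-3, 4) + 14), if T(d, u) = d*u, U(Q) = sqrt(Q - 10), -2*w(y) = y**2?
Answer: -121/74 - 1032*I ≈ -1.6351 - 1032.0*I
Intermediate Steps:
w(y) = -y**2/2
U(Q) = sqrt(-10 + Q)
C = -121/148 - 516*I (C = 516/(sqrt(-10 + 9)) - 1/2*(-22)**2/296 = 516/(sqrt(-1)) - 1/2*484*(1/296) = 516/I - 242*1/296 = 516*(-I) - 121/148 = -516*I - 121/148 = -121/148 - 516*I ≈ -0.81757 - 516.0*I)
C*(T(-3, 4) + 14) = (-121/148 - 516*I)*(-3*4 + 14) = (-121/148 - 516*I)*(-12 + 14) = (-121/148 - 516*I)*2 = -121/74 - 1032*I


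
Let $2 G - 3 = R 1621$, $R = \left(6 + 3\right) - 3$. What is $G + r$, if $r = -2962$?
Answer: $\frac{3805}{2} \approx 1902.5$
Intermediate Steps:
$R = 6$ ($R = 9 - 3 = 6$)
$G = \frac{9729}{2}$ ($G = \frac{3}{2} + \frac{6 \cdot 1621}{2} = \frac{3}{2} + \frac{1}{2} \cdot 9726 = \frac{3}{2} + 4863 = \frac{9729}{2} \approx 4864.5$)
$G + r = \frac{9729}{2} - 2962 = \frac{3805}{2}$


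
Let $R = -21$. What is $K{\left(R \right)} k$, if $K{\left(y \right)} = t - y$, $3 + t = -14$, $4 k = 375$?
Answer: $375$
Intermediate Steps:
$k = \frac{375}{4}$ ($k = \frac{1}{4} \cdot 375 = \frac{375}{4} \approx 93.75$)
$t = -17$ ($t = -3 - 14 = -17$)
$K{\left(y \right)} = -17 - y$
$K{\left(R \right)} k = \left(-17 - -21\right) \frac{375}{4} = \left(-17 + 21\right) \frac{375}{4} = 4 \cdot \frac{375}{4} = 375$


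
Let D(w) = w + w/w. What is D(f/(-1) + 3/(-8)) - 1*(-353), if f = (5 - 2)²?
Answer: 2757/8 ≈ 344.63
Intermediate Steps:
f = 9 (f = 3² = 9)
D(w) = 1 + w (D(w) = w + 1 = 1 + w)
D(f/(-1) + 3/(-8)) - 1*(-353) = (1 + (9/(-1) + 3/(-8))) - 1*(-353) = (1 + (9*(-1) + 3*(-⅛))) + 353 = (1 + (-9 - 3/8)) + 353 = (1 - 75/8) + 353 = -67/8 + 353 = 2757/8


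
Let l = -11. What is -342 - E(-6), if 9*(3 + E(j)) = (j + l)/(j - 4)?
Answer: -30527/90 ≈ -339.19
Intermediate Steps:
E(j) = -3 + (-11 + j)/(9*(-4 + j)) (E(j) = -3 + ((j - 11)/(j - 4))/9 = -3 + ((-11 + j)/(-4 + j))/9 = -3 + (-11 + j)/(9*(-4 + j)))
-342 - E(-6) = -342 - (97 - 26*(-6))/(9*(-4 - 6)) = -342 - (97 + 156)/(9*(-10)) = -342 - (-1)*253/(9*10) = -342 - 1*(-253/90) = -342 + 253/90 = -30527/90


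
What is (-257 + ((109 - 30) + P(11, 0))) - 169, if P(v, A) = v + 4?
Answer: -332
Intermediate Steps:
P(v, A) = 4 + v
(-257 + ((109 - 30) + P(11, 0))) - 169 = (-257 + ((109 - 30) + (4 + 11))) - 169 = (-257 + (79 + 15)) - 169 = (-257 + 94) - 169 = -163 - 169 = -332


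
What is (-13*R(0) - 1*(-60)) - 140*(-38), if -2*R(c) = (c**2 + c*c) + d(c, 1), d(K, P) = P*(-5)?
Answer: 10695/2 ≈ 5347.5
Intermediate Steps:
d(K, P) = -5*P
R(c) = 5/2 - c**2 (R(c) = -((c**2 + c*c) - 5*1)/2 = -((c**2 + c**2) - 5)/2 = -(2*c**2 - 5)/2 = -(-5 + 2*c**2)/2 = 5/2 - c**2)
(-13*R(0) - 1*(-60)) - 140*(-38) = (-13*(5/2 - 1*0**2) - 1*(-60)) - 140*(-38) = (-13*(5/2 - 1*0) + 60) + 5320 = (-13*(5/2 + 0) + 60) + 5320 = (-13*5/2 + 60) + 5320 = (-65/2 + 60) + 5320 = 55/2 + 5320 = 10695/2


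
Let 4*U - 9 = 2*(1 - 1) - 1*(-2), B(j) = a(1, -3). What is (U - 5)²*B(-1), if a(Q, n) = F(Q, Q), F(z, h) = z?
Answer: 81/16 ≈ 5.0625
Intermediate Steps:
a(Q, n) = Q
B(j) = 1
U = 11/4 (U = 9/4 + (2*(1 - 1) - 1*(-2))/4 = 9/4 + (2*0 + 2)/4 = 9/4 + (0 + 2)/4 = 9/4 + (¼)*2 = 9/4 + ½ = 11/4 ≈ 2.7500)
(U - 5)²*B(-1) = (11/4 - 5)²*1 = (-9/4)²*1 = (81/16)*1 = 81/16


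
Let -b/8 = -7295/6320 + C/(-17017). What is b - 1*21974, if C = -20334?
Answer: -59082060537/2688686 ≈ -21974.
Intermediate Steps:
b = -874373/2688686 (b = -8*(-7295/6320 - 20334/(-17017)) = -8*(-7295*1/6320 - 20334*(-1/17017)) = -8*(-1459/1264 + 20334/17017) = -8*874373/21509488 = -874373/2688686 ≈ -0.32520)
b - 1*21974 = -874373/2688686 - 1*21974 = -874373/2688686 - 21974 = -59082060537/2688686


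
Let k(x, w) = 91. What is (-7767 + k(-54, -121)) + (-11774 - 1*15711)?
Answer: -35161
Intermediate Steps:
(-7767 + k(-54, -121)) + (-11774 - 1*15711) = (-7767 + 91) + (-11774 - 1*15711) = -7676 + (-11774 - 15711) = -7676 - 27485 = -35161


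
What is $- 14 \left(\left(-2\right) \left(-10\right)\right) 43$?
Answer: $-12040$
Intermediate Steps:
$- 14 \left(\left(-2\right) \left(-10\right)\right) 43 = \left(-14\right) 20 \cdot 43 = \left(-280\right) 43 = -12040$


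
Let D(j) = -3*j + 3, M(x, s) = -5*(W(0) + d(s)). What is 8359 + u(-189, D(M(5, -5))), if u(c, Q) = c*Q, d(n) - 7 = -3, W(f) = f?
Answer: -3548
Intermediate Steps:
d(n) = 4 (d(n) = 7 - 3 = 4)
M(x, s) = -20 (M(x, s) = -5*(0 + 4) = -5*4 = -20)
D(j) = 3 - 3*j
u(c, Q) = Q*c
8359 + u(-189, D(M(5, -5))) = 8359 + (3 - 3*(-20))*(-189) = 8359 + (3 + 60)*(-189) = 8359 + 63*(-189) = 8359 - 11907 = -3548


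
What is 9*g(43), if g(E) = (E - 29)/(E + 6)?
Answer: 18/7 ≈ 2.5714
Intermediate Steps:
g(E) = (-29 + E)/(6 + E)
9*g(43) = 9*((-29 + 43)/(6 + 43)) = 9*(14/49) = 9*((1/49)*14) = 9*(2/7) = 18/7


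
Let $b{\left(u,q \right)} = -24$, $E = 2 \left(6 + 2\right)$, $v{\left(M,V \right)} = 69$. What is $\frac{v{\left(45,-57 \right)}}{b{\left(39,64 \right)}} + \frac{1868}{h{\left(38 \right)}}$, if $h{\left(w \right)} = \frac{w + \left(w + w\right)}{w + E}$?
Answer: $\frac{134059}{152} \approx 881.97$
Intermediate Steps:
$E = 16$ ($E = 2 \cdot 8 = 16$)
$h{\left(w \right)} = \frac{3 w}{16 + w}$ ($h{\left(w \right)} = \frac{w + \left(w + w\right)}{w + 16} = \frac{w + 2 w}{16 + w} = \frac{3 w}{16 + w}$)
$\frac{v{\left(45,-57 \right)}}{b{\left(39,64 \right)}} + \frac{1868}{h{\left(38 \right)}} = \frac{69}{-24} + \frac{1868}{3 \cdot 38 \frac{1}{16 + 38}} = 69 \left(- \frac{1}{24}\right) + \frac{1868}{3 \cdot 38 \cdot \frac{1}{54}} = - \frac{23}{8} + \frac{1868}{3 \cdot 38 \cdot \frac{1}{54}} = - \frac{23}{8} + \frac{1868}{\frac{19}{9}} = - \frac{23}{8} + 1868 \cdot \frac{9}{19} = - \frac{23}{8} + \frac{16812}{19} = \frac{134059}{152}$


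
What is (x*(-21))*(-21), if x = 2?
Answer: 882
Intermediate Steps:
(x*(-21))*(-21) = (2*(-21))*(-21) = -42*(-21) = 882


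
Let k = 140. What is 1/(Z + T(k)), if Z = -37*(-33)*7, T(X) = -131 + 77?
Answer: 1/8493 ≈ 0.00011774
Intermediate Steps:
T(X) = -54
Z = 8547 (Z = 1221*7 = 8547)
1/(Z + T(k)) = 1/(8547 - 54) = 1/8493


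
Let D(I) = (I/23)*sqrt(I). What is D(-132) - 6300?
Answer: -6300 - 264*I*sqrt(33)/23 ≈ -6300.0 - 65.938*I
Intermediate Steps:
D(I) = I**(3/2)/23 (D(I) = (I*(1/23))*sqrt(I) = (I/23)*sqrt(I) = I**(3/2)/23)
D(-132) - 6300 = (-132)**(3/2)/23 - 6300 = (-264*I*sqrt(33))/23 - 6300 = -264*I*sqrt(33)/23 - 6300 = -6300 - 264*I*sqrt(33)/23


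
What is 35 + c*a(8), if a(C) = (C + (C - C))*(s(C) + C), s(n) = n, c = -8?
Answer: -989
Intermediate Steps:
a(C) = 2*C**2 (a(C) = (C + (C - C))*(C + C) = (C + 0)*(2*C) = C*(2*C) = 2*C**2)
35 + c*a(8) = 35 - 16*8**2 = 35 - 16*64 = 35 - 8*128 = 35 - 1024 = -989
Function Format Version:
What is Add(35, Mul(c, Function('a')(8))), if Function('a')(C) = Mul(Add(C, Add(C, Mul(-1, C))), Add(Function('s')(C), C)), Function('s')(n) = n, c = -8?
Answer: -989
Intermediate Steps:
Function('a')(C) = Mul(2, Pow(C, 2)) (Function('a')(C) = Mul(Add(C, Add(C, Mul(-1, C))), Add(C, C)) = Mul(Add(C, 0), Mul(2, C)) = Mul(C, Mul(2, C)) = Mul(2, Pow(C, 2)))
Add(35, Mul(c, Function('a')(8))) = Add(35, Mul(-8, Mul(2, Pow(8, 2)))) = Add(35, Mul(-8, Mul(2, 64))) = Add(35, Mul(-8, 128)) = Add(35, -1024) = -989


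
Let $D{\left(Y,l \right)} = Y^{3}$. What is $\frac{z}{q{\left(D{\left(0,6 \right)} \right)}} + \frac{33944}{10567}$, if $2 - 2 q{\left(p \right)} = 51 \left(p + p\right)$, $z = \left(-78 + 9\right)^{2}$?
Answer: $\frac{50343431}{10567} \approx 4764.2$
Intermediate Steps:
$z = 4761$ ($z = \left(-69\right)^{2} = 4761$)
$q{\left(p \right)} = 1 - 51 p$ ($q{\left(p \right)} = 1 - \frac{51 \left(p + p\right)}{2} = 1 - \frac{51 \cdot 2 p}{2} = 1 - \frac{102 p}{2} = 1 - 51 p$)
$\frac{z}{q{\left(D{\left(0,6 \right)} \right)}} + \frac{33944}{10567} = \frac{4761}{1 - 51 \cdot 0^{3}} + \frac{33944}{10567} = \frac{4761}{1 - 0} + 33944 \cdot \frac{1}{10567} = \frac{4761}{1 + 0} + \frac{33944}{10567} = \frac{4761}{1} + \frac{33944}{10567} = 4761 \cdot 1 + \frac{33944}{10567} = 4761 + \frac{33944}{10567} = \frac{50343431}{10567}$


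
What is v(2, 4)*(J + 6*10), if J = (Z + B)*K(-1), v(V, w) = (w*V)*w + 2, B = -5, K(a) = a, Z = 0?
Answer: 2210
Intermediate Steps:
v(V, w) = 2 + V*w² (v(V, w) = (V*w)*w + 2 = V*w² + 2 = 2 + V*w²)
J = 5 (J = (0 - 5)*(-1) = -5*(-1) = 5)
v(2, 4)*(J + 6*10) = (2 + 2*4²)*(5 + 6*10) = (2 + 2*16)*(5 + 60) = (2 + 32)*65 = 34*65 = 2210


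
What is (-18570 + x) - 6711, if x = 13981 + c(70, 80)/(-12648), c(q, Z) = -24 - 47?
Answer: -142922329/12648 ≈ -11300.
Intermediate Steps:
c(q, Z) = -71
x = 176831759/12648 (x = 13981 - 71/(-12648) = 13981 - 71*(-1/12648) = 13981 + 71/12648 = 176831759/12648 ≈ 13981.)
(-18570 + x) - 6711 = (-18570 + 176831759/12648) - 6711 = -58041601/12648 - 6711 = -142922329/12648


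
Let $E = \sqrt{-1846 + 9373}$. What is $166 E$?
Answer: $166 \sqrt{7527} \approx 14402.0$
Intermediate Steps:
$E = \sqrt{7527} \approx 86.758$
$166 E = 166 \sqrt{7527}$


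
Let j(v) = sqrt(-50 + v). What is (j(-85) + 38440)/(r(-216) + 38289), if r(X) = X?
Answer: 38440/38073 + I*sqrt(15)/12691 ≈ 1.0096 + 0.00030518*I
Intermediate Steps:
(j(-85) + 38440)/(r(-216) + 38289) = (sqrt(-50 - 85) + 38440)/(-216 + 38289) = (sqrt(-135) + 38440)/38073 = (3*I*sqrt(15) + 38440)*(1/38073) = (38440 + 3*I*sqrt(15))*(1/38073) = 38440/38073 + I*sqrt(15)/12691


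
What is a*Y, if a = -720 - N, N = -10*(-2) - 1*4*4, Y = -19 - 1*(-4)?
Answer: 10860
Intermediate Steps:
Y = -15 (Y = -19 + 4 = -15)
N = 4 (N = 20 - 4*4 = 20 - 16 = 4)
a = -724 (a = -720 - 1*4 = -720 - 4 = -724)
a*Y = -724*(-15) = 10860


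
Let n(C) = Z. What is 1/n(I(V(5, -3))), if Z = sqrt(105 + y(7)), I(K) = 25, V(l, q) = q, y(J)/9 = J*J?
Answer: sqrt(546)/546 ≈ 0.042796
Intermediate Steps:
y(J) = 9*J**2 (y(J) = 9*(J*J) = 9*J**2)
Z = sqrt(546) (Z = sqrt(105 + 9*7**2) = sqrt(105 + 9*49) = sqrt(105 + 441) = sqrt(546) ≈ 23.367)
n(C) = sqrt(546)
1/n(I(V(5, -3))) = 1/(sqrt(546)) = sqrt(546)/546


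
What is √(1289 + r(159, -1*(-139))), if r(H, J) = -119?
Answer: 3*√130 ≈ 34.205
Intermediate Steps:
√(1289 + r(159, -1*(-139))) = √(1289 - 119) = √1170 = 3*√130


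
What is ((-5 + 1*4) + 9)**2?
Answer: 64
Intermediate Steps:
((-5 + 1*4) + 9)**2 = ((-5 + 4) + 9)**2 = (-1 + 9)**2 = 8**2 = 64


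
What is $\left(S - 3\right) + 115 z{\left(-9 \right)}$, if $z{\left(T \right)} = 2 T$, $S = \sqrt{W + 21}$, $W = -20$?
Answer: $-2072$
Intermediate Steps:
$S = 1$ ($S = \sqrt{-20 + 21} = \sqrt{1} = 1$)
$\left(S - 3\right) + 115 z{\left(-9 \right)} = \left(1 - 3\right) + 115 \cdot 2 \left(-9\right) = -2 + 115 \left(-18\right) = -2 - 2070 = -2072$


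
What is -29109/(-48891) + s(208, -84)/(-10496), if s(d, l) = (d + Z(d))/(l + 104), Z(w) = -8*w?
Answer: 128786387/213816640 ≈ 0.60232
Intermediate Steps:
s(d, l) = -7*d/(104 + l) (s(d, l) = (d - 8*d)/(l + 104) = (-7*d)/(104 + l) = -7*d/(104 + l))
-29109/(-48891) + s(208, -84)/(-10496) = -29109/(-48891) - 7*208/(104 - 84)/(-10496) = -29109*(-1/48891) - 7*208/20*(-1/10496) = 9703/16297 - 7*208*1/20*(-1/10496) = 9703/16297 - 364/5*(-1/10496) = 9703/16297 + 91/13120 = 128786387/213816640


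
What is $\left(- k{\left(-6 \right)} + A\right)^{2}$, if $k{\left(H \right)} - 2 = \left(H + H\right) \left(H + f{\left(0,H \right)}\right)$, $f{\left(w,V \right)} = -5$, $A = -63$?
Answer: $38809$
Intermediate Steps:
$k{\left(H \right)} = 2 + 2 H \left(-5 + H\right)$ ($k{\left(H \right)} = 2 + \left(H + H\right) \left(H - 5\right) = 2 + 2 H \left(-5 + H\right)$)
$\left(- k{\left(-6 \right)} + A\right)^{2} = \left(- (2 - -60 + 2 \left(-6\right)^{2}) - 63\right)^{2} = \left(- (2 + 60 + 2 \cdot 36) - 63\right)^{2} = \left(- (2 + 60 + 72) - 63\right)^{2} = \left(\left(-1\right) 134 - 63\right)^{2} = \left(-134 - 63\right)^{2} = \left(-197\right)^{2} = 38809$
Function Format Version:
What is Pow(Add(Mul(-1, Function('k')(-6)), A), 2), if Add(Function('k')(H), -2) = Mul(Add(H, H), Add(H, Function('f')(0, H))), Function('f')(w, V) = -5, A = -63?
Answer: 38809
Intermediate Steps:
Function('k')(H) = Add(2, Mul(2, H, Add(-5, H))) (Function('k')(H) = Add(2, Mul(Add(H, H), Add(H, -5))) = Add(2, Mul(Mul(2, H), Add(-5, H))) = Add(2, Mul(2, H, Add(-5, H))))
Pow(Add(Mul(-1, Function('k')(-6)), A), 2) = Pow(Add(Mul(-1, Add(2, Mul(-10, -6), Mul(2, Pow(-6, 2)))), -63), 2) = Pow(Add(Mul(-1, Add(2, 60, Mul(2, 36))), -63), 2) = Pow(Add(Mul(-1, Add(2, 60, 72)), -63), 2) = Pow(Add(Mul(-1, 134), -63), 2) = Pow(Add(-134, -63), 2) = Pow(-197, 2) = 38809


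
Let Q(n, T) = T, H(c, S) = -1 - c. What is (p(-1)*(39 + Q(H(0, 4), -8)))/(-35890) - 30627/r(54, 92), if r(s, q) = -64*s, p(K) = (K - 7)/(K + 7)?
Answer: 20358257/2296960 ≈ 8.8631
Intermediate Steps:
p(K) = (-7 + K)/(7 + K)
(p(-1)*(39 + Q(H(0, 4), -8)))/(-35890) - 30627/r(54, 92) = (((-7 - 1)/(7 - 1))*(39 - 8))/(-35890) - 30627/((-64*54)) = ((-8/6)*31)*(-1/35890) - 30627/(-3456) = (((1/6)*(-8))*31)*(-1/35890) - 30627*(-1/3456) = -4/3*31*(-1/35890) + 3403/384 = -124/3*(-1/35890) + 3403/384 = 62/53835 + 3403/384 = 20358257/2296960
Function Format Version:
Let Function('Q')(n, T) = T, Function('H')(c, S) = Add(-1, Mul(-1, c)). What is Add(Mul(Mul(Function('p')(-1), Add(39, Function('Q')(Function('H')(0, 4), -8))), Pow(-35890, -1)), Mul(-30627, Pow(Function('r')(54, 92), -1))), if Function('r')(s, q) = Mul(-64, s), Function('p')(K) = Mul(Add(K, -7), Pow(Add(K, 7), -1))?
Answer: Rational(20358257, 2296960) ≈ 8.8631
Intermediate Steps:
Function('p')(K) = Mul(Pow(Add(7, K), -1), Add(-7, K)) (Function('p')(K) = Mul(Add(-7, K), Pow(Add(7, K), -1)) = Mul(Pow(Add(7, K), -1), Add(-7, K)))
Add(Mul(Mul(Function('p')(-1), Add(39, Function('Q')(Function('H')(0, 4), -8))), Pow(-35890, -1)), Mul(-30627, Pow(Function('r')(54, 92), -1))) = Add(Mul(Mul(Mul(Pow(Add(7, -1), -1), Add(-7, -1)), Add(39, -8)), Pow(-35890, -1)), Mul(-30627, Pow(Mul(-64, 54), -1))) = Add(Mul(Mul(Mul(Pow(6, -1), -8), 31), Rational(-1, 35890)), Mul(-30627, Pow(-3456, -1))) = Add(Mul(Mul(Mul(Rational(1, 6), -8), 31), Rational(-1, 35890)), Mul(-30627, Rational(-1, 3456))) = Add(Mul(Mul(Rational(-4, 3), 31), Rational(-1, 35890)), Rational(3403, 384)) = Add(Mul(Rational(-124, 3), Rational(-1, 35890)), Rational(3403, 384)) = Add(Rational(62, 53835), Rational(3403, 384)) = Rational(20358257, 2296960)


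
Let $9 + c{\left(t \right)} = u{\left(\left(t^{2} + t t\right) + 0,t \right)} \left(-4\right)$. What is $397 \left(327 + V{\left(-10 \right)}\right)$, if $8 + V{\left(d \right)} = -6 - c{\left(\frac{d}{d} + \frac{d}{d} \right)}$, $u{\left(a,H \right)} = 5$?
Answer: $135774$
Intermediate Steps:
$c{\left(t \right)} = -29$ ($c{\left(t \right)} = -9 + 5 \left(-4\right) = -9 - 20 = -29$)
$V{\left(d \right)} = 15$ ($V{\left(d \right)} = -8 - -23 = -8 + \left(-6 + 29\right) = -8 + 23 = 15$)
$397 \left(327 + V{\left(-10 \right)}\right) = 397 \left(327 + 15\right) = 397 \cdot 342 = 135774$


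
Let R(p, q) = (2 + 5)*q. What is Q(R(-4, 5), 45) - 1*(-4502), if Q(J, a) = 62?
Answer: 4564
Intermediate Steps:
R(p, q) = 7*q
Q(R(-4, 5), 45) - 1*(-4502) = 62 - 1*(-4502) = 62 + 4502 = 4564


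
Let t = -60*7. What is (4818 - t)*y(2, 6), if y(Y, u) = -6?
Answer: -31428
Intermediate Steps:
t = -420
(4818 - t)*y(2, 6) = (4818 - 1*(-420))*(-6) = (4818 + 420)*(-6) = 5238*(-6) = -31428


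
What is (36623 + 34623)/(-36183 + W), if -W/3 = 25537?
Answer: -35623/56397 ≈ -0.63165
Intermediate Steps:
W = -76611 (W = -3*25537 = -76611)
(36623 + 34623)/(-36183 + W) = (36623 + 34623)/(-36183 - 76611) = 71246/(-112794) = 71246*(-1/112794) = -35623/56397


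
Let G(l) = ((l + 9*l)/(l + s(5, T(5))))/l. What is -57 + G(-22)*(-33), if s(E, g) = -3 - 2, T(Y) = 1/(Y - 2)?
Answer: -403/9 ≈ -44.778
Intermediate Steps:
T(Y) = 1/(-2 + Y)
s(E, g) = -5
G(l) = 10/(-5 + l) (G(l) = ((l + 9*l)/(l - 5))/l = ((10*l)/(-5 + l))/l = (10*l/(-5 + l))/l = 10/(-5 + l))
-57 + G(-22)*(-33) = -57 + (10/(-5 - 22))*(-33) = -57 + (10/(-27))*(-33) = -57 + (10*(-1/27))*(-33) = -57 - 10/27*(-33) = -57 + 110/9 = -403/9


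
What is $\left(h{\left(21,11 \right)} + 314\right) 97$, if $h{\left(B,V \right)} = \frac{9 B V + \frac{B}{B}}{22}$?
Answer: $\frac{435918}{11} \approx 39629.0$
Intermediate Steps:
$h{\left(B,V \right)} = \frac{1}{22} + \frac{9 B V}{22}$ ($h{\left(B,V \right)} = \left(9 B V + 1\right) \frac{1}{22} = \left(1 + 9 B V\right) \frac{1}{22} = \frac{1}{22} + \frac{9 B V}{22}$)
$\left(h{\left(21,11 \right)} + 314\right) 97 = \left(\left(\frac{1}{22} + \frac{9}{22} \cdot 21 \cdot 11\right) + 314\right) 97 = \left(\left(\frac{1}{22} + \frac{189}{2}\right) + 314\right) 97 = \left(\frac{1040}{11} + 314\right) 97 = \frac{4494}{11} \cdot 97 = \frac{435918}{11}$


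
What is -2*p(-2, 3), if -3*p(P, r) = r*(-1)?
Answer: -2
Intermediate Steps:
p(P, r) = r/3 (p(P, r) = -r*(-1)/3 = -(-1)*r/3 = r/3)
-2*p(-2, 3) = -2*3/3 = -2*1 = -2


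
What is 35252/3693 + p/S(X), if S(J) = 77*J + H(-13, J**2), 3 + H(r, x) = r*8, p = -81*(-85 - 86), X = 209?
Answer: 614690215/59036298 ≈ 10.412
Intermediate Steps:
p = 13851 (p = -81*(-171) = 13851)
H(r, x) = -3 + 8*r (H(r, x) = -3 + r*8 = -3 + 8*r)
S(J) = -107 + 77*J (S(J) = 77*J + (-3 + 8*(-13)) = 77*J + (-3 - 104) = 77*J - 107 = -107 + 77*J)
35252/3693 + p/S(X) = 35252/3693 + 13851/(-107 + 77*209) = 35252*(1/3693) + 13851/(-107 + 16093) = 35252/3693 + 13851/15986 = 614690215/59036298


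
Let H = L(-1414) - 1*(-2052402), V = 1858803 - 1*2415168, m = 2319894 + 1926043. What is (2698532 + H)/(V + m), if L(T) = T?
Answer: 1187380/922393 ≈ 1.2873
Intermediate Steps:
m = 4245937
V = -556365 (V = 1858803 - 2415168 = -556365)
H = 2050988 (H = -1414 - 1*(-2052402) = -1414 + 2052402 = 2050988)
(2698532 + H)/(V + m) = (2698532 + 2050988)/(-556365 + 4245937) = 4749520/3689572 = 4749520*(1/3689572) = 1187380/922393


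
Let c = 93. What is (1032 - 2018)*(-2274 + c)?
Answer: 2150466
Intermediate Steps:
(1032 - 2018)*(-2274 + c) = (1032 - 2018)*(-2274 + 93) = -986*(-2181) = 2150466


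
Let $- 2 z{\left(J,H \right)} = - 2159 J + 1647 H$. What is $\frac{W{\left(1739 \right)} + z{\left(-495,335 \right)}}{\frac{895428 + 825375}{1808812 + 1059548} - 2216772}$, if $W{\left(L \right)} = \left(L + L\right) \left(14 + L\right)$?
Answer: $- \frac{5054728209080}{2119499471039} \approx -2.3849$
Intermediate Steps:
$z{\left(J,H \right)} = - \frac{1647 H}{2} + \frac{2159 J}{2}$ ($z{\left(J,H \right)} = - \frac{- 2159 J + 1647 H}{2} = - \frac{1647 H}{2} + \frac{2159 J}{2}$)
$W{\left(L \right)} = 2 L \left(14 + L\right)$
$\frac{W{\left(1739 \right)} + z{\left(-495,335 \right)}}{\frac{895428 + 825375}{1808812 + 1059548} - 2216772} = \frac{2 \cdot 1739 \left(14 + 1739\right) + \left(\left(- \frac{1647}{2}\right) 335 + \frac{2159}{2} \left(-495\right)\right)}{\frac{895428 + 825375}{1808812 + 1059548} - 2216772} = \frac{2 \cdot 1739 \cdot 1753 - 810225}{\frac{1720803}{2868360} - 2216772} = \frac{6096934 - 810225}{1720803 \cdot \frac{1}{2868360} - 2216772} = \frac{5286709}{\frac{573601}{956120} - 2216772} = \frac{5286709}{- \frac{2119499471039}{956120}} = 5286709 \left(- \frac{956120}{2119499471039}\right) = - \frac{5054728209080}{2119499471039}$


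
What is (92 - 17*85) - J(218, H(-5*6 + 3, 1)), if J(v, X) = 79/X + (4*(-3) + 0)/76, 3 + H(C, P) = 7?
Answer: -104317/76 ≈ -1372.6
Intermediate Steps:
H(C, P) = 4 (H(C, P) = -3 + 7 = 4)
J(v, X) = -3/19 + 79/X (J(v, X) = 79/X + (-12 + 0)*(1/76) = 79/X - 12*1/76 = 79/X - 3/19 = -3/19 + 79/X)
(92 - 17*85) - J(218, H(-5*6 + 3, 1)) = (92 - 17*85) - (-3/19 + 79/4) = (92 - 1445) - (-3/19 + 79*(¼)) = -1353 - (-3/19 + 79/4) = -1353 - 1*1489/76 = -1353 - 1489/76 = -104317/76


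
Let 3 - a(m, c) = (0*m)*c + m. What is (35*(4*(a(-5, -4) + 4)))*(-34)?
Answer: -57120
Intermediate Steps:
a(m, c) = 3 - m (a(m, c) = 3 - ((0*m)*c + m) = 3 - (0*c + m) = 3 - (0 + m) = 3 - m)
(35*(4*(a(-5, -4) + 4)))*(-34) = (35*(4*((3 - 1*(-5)) + 4)))*(-34) = (35*(4*((3 + 5) + 4)))*(-34) = (35*(4*(8 + 4)))*(-34) = (35*(4*12))*(-34) = (35*48)*(-34) = 1680*(-34) = -57120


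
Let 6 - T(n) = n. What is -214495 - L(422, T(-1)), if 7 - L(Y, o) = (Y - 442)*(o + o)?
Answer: -214782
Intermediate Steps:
T(n) = 6 - n
L(Y, o) = 7 - 2*o*(-442 + Y) (L(Y, o) = 7 - (Y - 442)*(o + o) = 7 - (-442 + Y)*2*o = 7 - 2*o*(-442 + Y))
-214495 - L(422, T(-1)) = -214495 - (7 + 884*(6 - 1*(-1)) - 2*422*(6 - 1*(-1))) = -214495 - (7 + 884*(6 + 1) - 2*422*(6 + 1)) = -214495 - (7 + 884*7 - 2*422*7) = -214495 - (7 + 6188 - 5908) = -214495 - 1*287 = -214495 - 287 = -214782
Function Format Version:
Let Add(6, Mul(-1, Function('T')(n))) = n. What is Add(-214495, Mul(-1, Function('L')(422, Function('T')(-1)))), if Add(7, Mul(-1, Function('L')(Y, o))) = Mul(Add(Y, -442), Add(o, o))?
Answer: -214782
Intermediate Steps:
Function('T')(n) = Add(6, Mul(-1, n))
Function('L')(Y, o) = Add(7, Mul(-2, o, Add(-442, Y))) (Function('L')(Y, o) = Add(7, Mul(-1, Mul(Add(Y, -442), Add(o, o)))) = Add(7, Mul(-1, Mul(Add(-442, Y), Mul(2, o)))) = Add(7, Mul(-1, Mul(2, o, Add(-442, Y)))) = Add(7, Mul(-2, o, Add(-442, Y))))
Add(-214495, Mul(-1, Function('L')(422, Function('T')(-1)))) = Add(-214495, Mul(-1, Add(7, Mul(884, Add(6, Mul(-1, -1))), Mul(-2, 422, Add(6, Mul(-1, -1)))))) = Add(-214495, Mul(-1, Add(7, Mul(884, Add(6, 1)), Mul(-2, 422, Add(6, 1))))) = Add(-214495, Mul(-1, Add(7, Mul(884, 7), Mul(-2, 422, 7)))) = Add(-214495, Mul(-1, Add(7, 6188, -5908))) = Add(-214495, Mul(-1, 287)) = Add(-214495, -287) = -214782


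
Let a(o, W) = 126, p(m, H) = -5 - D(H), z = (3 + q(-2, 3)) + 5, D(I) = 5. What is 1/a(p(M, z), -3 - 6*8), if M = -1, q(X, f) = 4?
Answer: 1/126 ≈ 0.0079365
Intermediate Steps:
z = 12 (z = (3 + 4) + 5 = 7 + 5 = 12)
p(m, H) = -10 (p(m, H) = -5 - 1*5 = -5 - 5 = -10)
1/a(p(M, z), -3 - 6*8) = 1/126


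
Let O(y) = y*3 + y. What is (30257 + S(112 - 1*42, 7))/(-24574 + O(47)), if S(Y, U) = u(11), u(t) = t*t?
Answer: -15189/12193 ≈ -1.2457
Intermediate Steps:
O(y) = 4*y (O(y) = 3*y + y = 4*y)
u(t) = t²
S(Y, U) = 121 (S(Y, U) = 11² = 121)
(30257 + S(112 - 1*42, 7))/(-24574 + O(47)) = (30257 + 121)/(-24574 + 4*47) = 30378/(-24574 + 188) = 30378/(-24386) = 30378*(-1/24386) = -15189/12193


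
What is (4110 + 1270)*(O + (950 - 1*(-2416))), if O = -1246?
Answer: 11405600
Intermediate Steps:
(4110 + 1270)*(O + (950 - 1*(-2416))) = (4110 + 1270)*(-1246 + (950 - 1*(-2416))) = 5380*(-1246 + (950 + 2416)) = 5380*(-1246 + 3366) = 5380*2120 = 11405600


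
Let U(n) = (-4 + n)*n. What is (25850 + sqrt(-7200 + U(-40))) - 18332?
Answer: 7518 + 8*I*sqrt(85) ≈ 7518.0 + 73.756*I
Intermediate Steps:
U(n) = n*(-4 + n)
(25850 + sqrt(-7200 + U(-40))) - 18332 = (25850 + sqrt(-7200 - 40*(-4 - 40))) - 18332 = (25850 + sqrt(-7200 - 40*(-44))) - 18332 = (25850 + sqrt(-7200 + 1760)) - 18332 = (25850 + sqrt(-5440)) - 18332 = (25850 + 8*I*sqrt(85)) - 18332 = 7518 + 8*I*sqrt(85)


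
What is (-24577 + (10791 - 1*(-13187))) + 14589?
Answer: 13990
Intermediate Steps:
(-24577 + (10791 - 1*(-13187))) + 14589 = (-24577 + (10791 + 13187)) + 14589 = (-24577 + 23978) + 14589 = -599 + 14589 = 13990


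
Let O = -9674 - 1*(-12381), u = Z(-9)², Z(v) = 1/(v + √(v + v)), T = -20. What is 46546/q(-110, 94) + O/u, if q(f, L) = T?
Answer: 1682137/10 - 146178*I*√2 ≈ 1.6821e+5 - 2.0673e+5*I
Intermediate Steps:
q(f, L) = -20
Z(v) = 1/(v + √2*√v) (Z(v) = 1/(v + √(2*v)) = 1/(v + √2*√v))
u = (-9 + 3*I*√2)⁻² (u = (1/(-9 + √2*√(-9)))² = (1/(-9 + √2*(3*I)))² = (1/(-9 + 3*I*√2))² = (-9 + 3*I*√2)⁻² ≈ 0.0064279 + 0.0077918*I)
O = 2707 (O = -9674 + 12381 = 2707)
46546/q(-110, 94) + O/u = 46546/(-20) + 2707/((I/(9*(6*√2 + 7*I)))) = 46546*(-1/20) + 2707*(-9*I*(6*√2 + 7*I)) = -23273/10 - 24363*I*(6*√2 + 7*I)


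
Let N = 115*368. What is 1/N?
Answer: 1/42320 ≈ 2.3629e-5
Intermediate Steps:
N = 42320
1/N = 1/42320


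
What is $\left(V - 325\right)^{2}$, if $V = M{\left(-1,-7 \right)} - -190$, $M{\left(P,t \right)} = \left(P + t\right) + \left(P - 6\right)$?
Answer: $22500$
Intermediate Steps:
$M{\left(P,t \right)} = -6 + t + 2 P$ ($M{\left(P,t \right)} = \left(P + t\right) + \left(-6 + P\right) = -6 + t + 2 P$)
$V = 175$ ($V = \left(-6 - 7 + 2 \left(-1\right)\right) - -190 = \left(-6 - 7 - 2\right) + 190 = -15 + 190 = 175$)
$\left(V - 325\right)^{2} = \left(175 - 325\right)^{2} = \left(-150\right)^{2} = 22500$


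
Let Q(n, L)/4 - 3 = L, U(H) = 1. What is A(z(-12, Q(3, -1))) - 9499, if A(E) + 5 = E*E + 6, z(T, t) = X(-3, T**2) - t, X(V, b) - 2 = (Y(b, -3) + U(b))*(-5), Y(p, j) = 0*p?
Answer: -9377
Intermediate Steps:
Y(p, j) = 0
Q(n, L) = 12 + 4*L
X(V, b) = -3 (X(V, b) = 2 + (0 + 1)*(-5) = 2 + 1*(-5) = 2 - 5 = -3)
z(T, t) = -3 - t
A(E) = 1 + E**2 (A(E) = -5 + (E*E + 6) = -5 + (E**2 + 6) = -5 + (6 + E**2) = 1 + E**2)
A(z(-12, Q(3, -1))) - 9499 = (1 + (-3 - (12 + 4*(-1)))**2) - 9499 = (1 + (-3 - (12 - 4))**2) - 9499 = (1 + (-3 - 1*8)**2) - 9499 = (1 + (-3 - 8)**2) - 9499 = (1 + (-11)**2) - 9499 = (1 + 121) - 9499 = 122 - 9499 = -9377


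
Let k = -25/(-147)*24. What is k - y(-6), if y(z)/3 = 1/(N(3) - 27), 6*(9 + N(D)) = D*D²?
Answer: 614/147 ≈ 4.1769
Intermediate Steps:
k = 200/49 (k = -25*(-1/147)*24 = (25/147)*24 = 200/49 ≈ 4.0816)
N(D) = -9 + D³/6 (N(D) = -9 + (D*D²)/6 = -9 + D³/6)
y(z) = -2/21 (y(z) = 3/((-9 + (⅙)*3³) - 27) = 3/((-9 + (⅙)*27) - 27) = 3/((-9 + 9/2) - 27) = 3/(-9/2 - 27) = 3/(-63/2) = 3*(-2/63) = -2/21)
k - y(-6) = 200/49 - 1*(-2/21) = 200/49 + 2/21 = 614/147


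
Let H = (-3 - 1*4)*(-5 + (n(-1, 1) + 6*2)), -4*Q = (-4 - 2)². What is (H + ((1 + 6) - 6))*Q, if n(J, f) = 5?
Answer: 747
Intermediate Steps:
Q = -9 (Q = -(-4 - 2)²/4 = -¼*(-6)² = -¼*36 = -9)
H = -84 (H = (-3 - 1*4)*(-5 + (5 + 6*2)) = (-3 - 4)*(-5 + (5 + 12)) = -7*(-5 + 17) = -7*12 = -84)
(H + ((1 + 6) - 6))*Q = (-84 + ((1 + 6) - 6))*(-9) = (-84 + (7 - 6))*(-9) = (-84 + 1)*(-9) = -83*(-9) = 747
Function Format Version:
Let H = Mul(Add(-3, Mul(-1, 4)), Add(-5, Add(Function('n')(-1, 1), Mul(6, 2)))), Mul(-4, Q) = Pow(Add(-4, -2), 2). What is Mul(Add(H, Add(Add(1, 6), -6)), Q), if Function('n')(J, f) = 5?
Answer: 747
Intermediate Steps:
Q = -9 (Q = Mul(Rational(-1, 4), Pow(Add(-4, -2), 2)) = Mul(Rational(-1, 4), Pow(-6, 2)) = Mul(Rational(-1, 4), 36) = -9)
H = -84 (H = Mul(Add(-3, Mul(-1, 4)), Add(-5, Add(5, Mul(6, 2)))) = Mul(Add(-3, -4), Add(-5, Add(5, 12))) = Mul(-7, Add(-5, 17)) = Mul(-7, 12) = -84)
Mul(Add(H, Add(Add(1, 6), -6)), Q) = Mul(Add(-84, Add(Add(1, 6), -6)), -9) = Mul(Add(-84, Add(7, -6)), -9) = Mul(Add(-84, 1), -9) = Mul(-83, -9) = 747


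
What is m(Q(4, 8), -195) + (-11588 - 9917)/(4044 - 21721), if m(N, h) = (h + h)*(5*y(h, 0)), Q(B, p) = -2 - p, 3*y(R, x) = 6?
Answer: -6265345/1607 ≈ -3898.8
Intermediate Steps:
y(R, x) = 2 (y(R, x) = (1/3)*6 = 2)
m(N, h) = 20*h (m(N, h) = (h + h)*(5*2) = (2*h)*10 = 20*h)
m(Q(4, 8), -195) + (-11588 - 9917)/(4044 - 21721) = 20*(-195) + (-11588 - 9917)/(4044 - 21721) = -3900 - 21505/(-17677) = -3900 - 21505*(-1/17677) = -3900 + 1955/1607 = -6265345/1607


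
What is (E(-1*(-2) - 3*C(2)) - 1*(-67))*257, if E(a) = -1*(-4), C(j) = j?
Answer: 18247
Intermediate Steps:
E(a) = 4
(E(-1*(-2) - 3*C(2)) - 1*(-67))*257 = (4 - 1*(-67))*257 = (4 + 67)*257 = 71*257 = 18247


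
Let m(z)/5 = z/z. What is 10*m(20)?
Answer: 50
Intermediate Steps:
m(z) = 5 (m(z) = 5*(z/z) = 5*1 = 5)
10*m(20) = 10*5 = 50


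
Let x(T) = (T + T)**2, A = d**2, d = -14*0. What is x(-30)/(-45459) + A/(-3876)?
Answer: -400/5051 ≈ -0.079192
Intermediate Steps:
d = 0
A = 0 (A = 0**2 = 0)
x(T) = 4*T**2 (x(T) = (2*T)**2 = 4*T**2)
x(-30)/(-45459) + A/(-3876) = (4*(-30)**2)/(-45459) + 0/(-3876) = (4*900)*(-1/45459) + 0*(-1/3876) = 3600*(-1/45459) + 0 = -400/5051 + 0 = -400/5051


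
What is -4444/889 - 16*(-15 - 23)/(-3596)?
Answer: -4130284/799211 ≈ -5.1680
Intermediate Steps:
-4444/889 - 16*(-15 - 23)/(-3596) = -4444*1/889 - 16*(-38)*(-1/3596) = -4444/889 + 608*(-1/3596) = -4444/889 - 152/899 = -4130284/799211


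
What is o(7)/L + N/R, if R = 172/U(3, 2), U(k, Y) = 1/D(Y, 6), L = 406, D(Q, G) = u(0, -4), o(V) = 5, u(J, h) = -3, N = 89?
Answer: -16777/104748 ≈ -0.16017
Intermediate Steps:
D(Q, G) = -3
U(k, Y) = -⅓ (U(k, Y) = 1/(-3) = -⅓)
R = -516 (R = 172/(-⅓) = 172*(-3) = -516)
o(7)/L + N/R = 5/406 + 89/(-516) = 5*(1/406) + 89*(-1/516) = 5/406 - 89/516 = -16777/104748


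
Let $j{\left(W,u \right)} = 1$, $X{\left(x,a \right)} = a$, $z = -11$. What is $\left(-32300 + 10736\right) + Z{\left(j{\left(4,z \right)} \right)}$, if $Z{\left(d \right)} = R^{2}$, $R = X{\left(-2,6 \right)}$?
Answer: $-21528$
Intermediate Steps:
$R = 6$
$Z{\left(d \right)} = 36$ ($Z{\left(d \right)} = 6^{2} = 36$)
$\left(-32300 + 10736\right) + Z{\left(j{\left(4,z \right)} \right)} = \left(-32300 + 10736\right) + 36 = -21564 + 36 = -21528$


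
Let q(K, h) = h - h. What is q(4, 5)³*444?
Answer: 0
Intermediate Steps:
q(K, h) = 0
q(4, 5)³*444 = 0³*444 = 0*444 = 0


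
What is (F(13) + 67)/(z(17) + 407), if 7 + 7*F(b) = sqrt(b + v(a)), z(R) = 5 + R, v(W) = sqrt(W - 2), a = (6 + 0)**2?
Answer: 2/13 + sqrt(13 + sqrt(34))/3003 ≈ 0.15529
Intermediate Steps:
a = 36 (a = 6**2 = 36)
v(W) = sqrt(-2 + W)
F(b) = -1 + sqrt(b + sqrt(34))/7 (F(b) = -1 + sqrt(b + sqrt(-2 + 36))/7 = -1 + sqrt(b + sqrt(34))/7)
(F(13) + 67)/(z(17) + 407) = ((-1 + sqrt(13 + sqrt(34))/7) + 67)/((5 + 17) + 407) = (66 + sqrt(13 + sqrt(34))/7)/(22 + 407) = (66 + sqrt(13 + sqrt(34))/7)/429 = (66 + sqrt(13 + sqrt(34))/7)*(1/429) = 2/13 + sqrt(13 + sqrt(34))/3003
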